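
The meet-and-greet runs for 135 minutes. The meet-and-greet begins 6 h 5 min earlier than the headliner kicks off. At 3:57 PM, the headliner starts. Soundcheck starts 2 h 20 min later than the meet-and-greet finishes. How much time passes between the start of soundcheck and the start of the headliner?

1 hour 30 minutes

The meet-and-greet starts at 3:57 PM − 365 min = 9:52 AM.
The meet-and-greet ends at 9:52 AM + 135 min = 12:07 PM.
Soundcheck starts at 12:07 PM + 140 min = 2:27 PM.
From 2:27 PM to 3:57 PM is 1 hour 30 minutes.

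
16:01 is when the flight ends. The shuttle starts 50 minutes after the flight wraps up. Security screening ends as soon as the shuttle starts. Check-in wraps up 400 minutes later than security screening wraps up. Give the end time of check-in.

23:31

The shuttle starts at 16:01 + 50 min = 16:51.
So security screening ends at 16:51.
Check-in ends at 16:51 + 400 min = 23:31.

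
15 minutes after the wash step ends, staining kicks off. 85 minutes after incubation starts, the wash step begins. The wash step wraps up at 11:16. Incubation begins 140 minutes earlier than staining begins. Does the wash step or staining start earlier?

the wash step

Staining starts at 11:16 + 15 min = 11:31.
Incubation starts at 11:31 − 140 min = 09:11.
The wash step starts at 09:11 + 85 min = 10:36.
The wash step starts at 10:36 and staining starts at 11:31, so the wash step is first.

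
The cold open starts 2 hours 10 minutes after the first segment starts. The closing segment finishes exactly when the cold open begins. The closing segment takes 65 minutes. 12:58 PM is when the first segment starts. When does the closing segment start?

2:03 PM

The cold open starts at 12:58 PM + 130 min = 3:08 PM.
So the closing segment ends at 3:08 PM.
The closing segment starts at 3:08 PM − 65 min = 2:03 PM.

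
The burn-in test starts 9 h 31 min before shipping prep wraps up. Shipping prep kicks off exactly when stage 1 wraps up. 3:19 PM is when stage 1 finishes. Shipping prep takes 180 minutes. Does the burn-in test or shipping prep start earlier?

Shipping prep starts at 3:19 PM.
Shipping prep ends at 3:19 PM + 180 min = 6:19 PM.
The burn-in test starts at 6:19 PM − 571 min = 8:48 AM.
The burn-in test starts at 8:48 AM and shipping prep starts at 3:19 PM, so the burn-in test is first.

the burn-in test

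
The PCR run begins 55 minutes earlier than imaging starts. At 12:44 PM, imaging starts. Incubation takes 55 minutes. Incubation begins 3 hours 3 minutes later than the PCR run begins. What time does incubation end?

3:47 PM

The PCR run starts at 12:44 PM − 55 min = 11:49 AM.
Incubation starts at 11:49 AM + 183 min = 2:52 PM.
Incubation ends at 2:52 PM + 55 min = 3:47 PM.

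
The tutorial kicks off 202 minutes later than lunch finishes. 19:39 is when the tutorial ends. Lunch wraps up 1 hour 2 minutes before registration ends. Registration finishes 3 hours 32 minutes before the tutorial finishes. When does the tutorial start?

18:27

Registration ends at 19:39 − 212 min = 16:07.
Lunch ends at 16:07 − 62 min = 15:05.
The tutorial starts at 15:05 + 202 min = 18:27.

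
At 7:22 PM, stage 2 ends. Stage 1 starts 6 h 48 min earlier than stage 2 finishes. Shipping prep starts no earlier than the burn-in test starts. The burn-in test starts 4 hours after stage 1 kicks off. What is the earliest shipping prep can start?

Stage 1 starts at 7:22 PM − 408 min = 12:34 PM.
The burn-in test starts at 12:34 PM + 240 min = 4:34 PM.
Shipping prep is bounded by the burn-in test, so the earliest it can start is 4:34 PM.

4:34 PM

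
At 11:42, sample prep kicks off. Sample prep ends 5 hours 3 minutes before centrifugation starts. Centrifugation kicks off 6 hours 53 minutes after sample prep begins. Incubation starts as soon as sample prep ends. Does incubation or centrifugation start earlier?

incubation

Centrifugation starts at 11:42 + 413 min = 18:35.
Sample prep ends at 18:35 − 303 min = 13:32.
So incubation starts at 13:32.
Incubation starts at 13:32 and centrifugation starts at 18:35, so incubation is first.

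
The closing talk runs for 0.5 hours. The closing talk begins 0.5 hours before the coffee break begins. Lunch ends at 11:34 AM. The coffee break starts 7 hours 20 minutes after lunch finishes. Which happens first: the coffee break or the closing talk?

the closing talk

The coffee break starts at 11:34 AM + 440 min = 6:54 PM.
The closing talk starts at 6:54 PM − 30 min = 6:24 PM.
The coffee break starts at 6:54 PM and the closing talk starts at 6:24 PM, so the closing talk is first.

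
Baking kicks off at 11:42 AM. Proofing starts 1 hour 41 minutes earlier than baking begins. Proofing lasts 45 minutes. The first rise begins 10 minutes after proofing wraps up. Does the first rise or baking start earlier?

Proofing starts at 11:42 AM − 101 min = 10:01 AM.
Proofing ends at 10:01 AM + 45 min = 10:46 AM.
The first rise starts at 10:46 AM + 10 min = 10:56 AM.
The first rise starts at 10:56 AM and baking starts at 11:42 AM, so the first rise is first.

the first rise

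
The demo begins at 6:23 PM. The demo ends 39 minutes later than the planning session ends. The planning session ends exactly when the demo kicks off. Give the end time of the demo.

The planning session ends at 6:23 PM.
The demo ends at 6:23 PM + 39 min = 7:02 PM.

7:02 PM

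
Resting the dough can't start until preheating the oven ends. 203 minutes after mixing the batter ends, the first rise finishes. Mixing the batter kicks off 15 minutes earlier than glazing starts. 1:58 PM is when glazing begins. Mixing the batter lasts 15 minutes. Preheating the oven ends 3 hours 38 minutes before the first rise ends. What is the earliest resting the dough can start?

Mixing the batter starts at 1:58 PM − 15 min = 1:43 PM.
Mixing the batter ends at 1:43 PM + 15 min = 1:58 PM.
The first rise ends at 1:58 PM + 203 min = 5:21 PM.
Preheating the oven ends at 5:21 PM − 218 min = 1:43 PM.
Resting the dough is bounded by preheating the oven, so the earliest it can start is 1:43 PM.

1:43 PM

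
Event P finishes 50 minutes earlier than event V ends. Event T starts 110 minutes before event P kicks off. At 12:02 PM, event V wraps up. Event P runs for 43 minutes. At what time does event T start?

8:39 AM

Event P ends at 12:02 PM − 50 min = 11:12 AM.
Event P starts at 11:12 AM − 43 min = 10:29 AM.
Event T starts at 10:29 AM − 110 min = 8:39 AM.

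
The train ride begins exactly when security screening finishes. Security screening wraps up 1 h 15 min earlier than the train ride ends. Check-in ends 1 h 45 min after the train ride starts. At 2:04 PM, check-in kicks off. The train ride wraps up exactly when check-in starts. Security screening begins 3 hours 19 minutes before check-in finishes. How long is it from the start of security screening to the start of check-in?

2 h 49 min

The train ride ends at 2:04 PM.
Security screening ends at 2:04 PM − 75 min = 12:49 PM.
So the train ride starts at 12:49 PM.
Check-in ends at 12:49 PM + 105 min = 2:34 PM.
Security screening starts at 2:34 PM − 199 min = 11:15 AM.
From 11:15 AM to 2:04 PM is 2 h 49 min.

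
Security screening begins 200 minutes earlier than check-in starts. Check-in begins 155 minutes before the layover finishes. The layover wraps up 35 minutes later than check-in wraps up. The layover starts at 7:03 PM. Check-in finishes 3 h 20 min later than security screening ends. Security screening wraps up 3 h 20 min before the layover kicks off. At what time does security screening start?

1:43 PM

Security screening ends at 7:03 PM − 200 min = 3:43 PM.
Check-in ends at 3:43 PM + 200 min = 7:03 PM.
The layover ends at 7:03 PM + 35 min = 7:38 PM.
Check-in starts at 7:38 PM − 155 min = 5:03 PM.
Security screening starts at 5:03 PM − 200 min = 1:43 PM.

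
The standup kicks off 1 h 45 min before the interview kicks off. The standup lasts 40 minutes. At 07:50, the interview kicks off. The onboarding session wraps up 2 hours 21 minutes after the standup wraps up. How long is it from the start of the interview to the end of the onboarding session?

76 minutes

The standup starts at 07:50 − 105 min = 06:05.
The standup ends at 06:05 + 40 min = 06:45.
The onboarding session ends at 06:45 + 141 min = 09:06.
From 07:50 to 09:06 is 76 minutes.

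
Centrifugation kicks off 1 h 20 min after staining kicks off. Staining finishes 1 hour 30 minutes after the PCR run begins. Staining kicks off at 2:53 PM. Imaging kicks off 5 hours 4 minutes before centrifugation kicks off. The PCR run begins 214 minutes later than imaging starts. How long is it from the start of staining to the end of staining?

Centrifugation starts at 2:53 PM + 80 min = 4:13 PM.
Imaging starts at 4:13 PM − 304 min = 11:09 AM.
The PCR run starts at 11:09 AM + 214 min = 2:43 PM.
Staining ends at 2:43 PM + 90 min = 4:13 PM.
From 2:53 PM to 4:13 PM is 80 minutes.

80 minutes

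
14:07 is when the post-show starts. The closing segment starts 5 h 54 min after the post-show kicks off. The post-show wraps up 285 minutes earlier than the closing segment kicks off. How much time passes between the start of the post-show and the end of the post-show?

1 hour 9 minutes

The closing segment starts at 14:07 + 354 min = 20:01.
The post-show ends at 20:01 − 285 min = 15:16.
From 14:07 to 15:16 is 1 hour 9 minutes.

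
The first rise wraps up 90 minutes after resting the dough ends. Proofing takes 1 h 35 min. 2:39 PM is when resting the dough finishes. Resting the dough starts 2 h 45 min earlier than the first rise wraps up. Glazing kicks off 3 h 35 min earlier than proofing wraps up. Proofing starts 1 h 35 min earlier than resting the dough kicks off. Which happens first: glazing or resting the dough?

glazing

The first rise ends at 2:39 PM + 90 min = 4:09 PM.
Resting the dough starts at 4:09 PM − 165 min = 1:24 PM.
Proofing starts at 1:24 PM − 95 min = 11:49 AM.
Proofing ends at 11:49 AM + 95 min = 1:24 PM.
Glazing starts at 1:24 PM − 215 min = 9:49 AM.
Glazing starts at 9:49 AM and resting the dough starts at 1:24 PM, so glazing is first.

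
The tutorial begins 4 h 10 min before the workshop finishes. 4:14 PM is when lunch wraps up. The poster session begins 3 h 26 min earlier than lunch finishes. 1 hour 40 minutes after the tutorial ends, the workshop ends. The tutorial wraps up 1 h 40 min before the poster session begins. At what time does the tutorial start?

The poster session starts at 4:14 PM − 206 min = 12:48 PM.
The tutorial ends at 12:48 PM − 100 min = 11:08 AM.
The workshop ends at 11:08 AM + 100 min = 12:48 PM.
The tutorial starts at 12:48 PM − 250 min = 8:38 AM.

8:38 AM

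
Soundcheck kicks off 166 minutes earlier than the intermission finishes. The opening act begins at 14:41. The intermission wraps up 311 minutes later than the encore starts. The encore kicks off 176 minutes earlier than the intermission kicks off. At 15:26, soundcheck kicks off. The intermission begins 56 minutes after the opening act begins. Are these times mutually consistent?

No

The intermission starts at 14:41 + 56 min = 15:37.
The encore starts at 15:37 − 176 min = 12:41.
The intermission ends at 12:41 + 311 min = 17:52.
Soundcheck starts at 17:52 − 166 min = 15:06.
But soundcheck is also said to start at 15:26 — a 20-minute conflict.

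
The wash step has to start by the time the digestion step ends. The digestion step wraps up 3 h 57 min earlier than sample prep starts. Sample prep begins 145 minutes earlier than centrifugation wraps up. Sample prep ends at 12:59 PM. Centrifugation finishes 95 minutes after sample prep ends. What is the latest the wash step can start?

8:12 AM

Centrifugation ends at 12:59 PM + 95 min = 2:34 PM.
Sample prep starts at 2:34 PM − 145 min = 12:09 PM.
The digestion step ends at 12:09 PM − 237 min = 8:12 AM.
The wash step is bounded by the digestion step, so the latest it can start is 8:12 AM.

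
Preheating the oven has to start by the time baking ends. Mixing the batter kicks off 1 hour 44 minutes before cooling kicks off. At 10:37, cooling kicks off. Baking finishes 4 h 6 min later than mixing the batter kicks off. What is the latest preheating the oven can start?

12:59

Mixing the batter starts at 10:37 − 104 min = 08:53.
Baking ends at 08:53 + 246 min = 12:59.
Preheating the oven is bounded by baking, so the latest it can start is 12:59.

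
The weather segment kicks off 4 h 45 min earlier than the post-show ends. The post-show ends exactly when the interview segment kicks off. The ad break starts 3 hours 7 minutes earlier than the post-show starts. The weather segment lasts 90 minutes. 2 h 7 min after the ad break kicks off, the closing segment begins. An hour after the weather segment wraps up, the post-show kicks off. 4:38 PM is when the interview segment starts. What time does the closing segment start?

The post-show ends at 4:38 PM.
The weather segment starts at 4:38 PM − 285 min = 11:53 AM.
The weather segment ends at 11:53 AM + 90 min = 1:23 PM.
The post-show starts at 1:23 PM + 60 min = 2:23 PM.
The ad break starts at 2:23 PM − 187 min = 11:16 AM.
The closing segment starts at 11:16 AM + 127 min = 1:23 PM.

1:23 PM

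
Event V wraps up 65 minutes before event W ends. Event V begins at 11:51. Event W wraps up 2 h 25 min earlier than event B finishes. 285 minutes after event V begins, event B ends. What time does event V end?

13:06

Event B ends at 11:51 + 285 min = 16:36.
Event W ends at 16:36 − 145 min = 14:11.
Event V ends at 14:11 − 65 min = 13:06.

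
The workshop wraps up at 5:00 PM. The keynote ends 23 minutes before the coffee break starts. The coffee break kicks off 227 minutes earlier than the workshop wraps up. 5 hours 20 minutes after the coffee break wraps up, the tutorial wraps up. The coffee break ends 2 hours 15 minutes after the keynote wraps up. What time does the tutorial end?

8:25 PM

The coffee break starts at 5:00 PM − 227 min = 1:13 PM.
The keynote ends at 1:13 PM − 23 min = 12:50 PM.
The coffee break ends at 12:50 PM + 135 min = 3:05 PM.
The tutorial ends at 3:05 PM + 320 min = 8:25 PM.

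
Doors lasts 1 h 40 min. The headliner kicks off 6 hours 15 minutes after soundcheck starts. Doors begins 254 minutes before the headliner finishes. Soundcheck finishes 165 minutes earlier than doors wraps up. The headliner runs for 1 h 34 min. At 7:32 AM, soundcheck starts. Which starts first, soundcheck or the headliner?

soundcheck

The headliner starts at 7:32 AM + 375 min = 1:47 PM.
Soundcheck starts at 7:32 AM and the headliner starts at 1:47 PM, so soundcheck is first.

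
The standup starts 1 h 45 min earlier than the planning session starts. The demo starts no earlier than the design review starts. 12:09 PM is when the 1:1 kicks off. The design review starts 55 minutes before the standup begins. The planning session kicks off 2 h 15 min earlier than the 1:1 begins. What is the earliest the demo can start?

The planning session starts at 12:09 PM − 135 min = 9:54 AM.
The standup starts at 9:54 AM − 105 min = 8:09 AM.
The design review starts at 8:09 AM − 55 min = 7:14 AM.
The demo is bounded by the design review, so the earliest it can start is 7:14 AM.

7:14 AM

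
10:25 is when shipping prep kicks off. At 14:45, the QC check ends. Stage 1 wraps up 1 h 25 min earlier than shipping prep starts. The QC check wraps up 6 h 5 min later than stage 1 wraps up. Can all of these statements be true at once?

No

Stage 1 ends at 10:25 − 85 min = 09:00.
The QC check ends at 09:00 + 365 min = 15:05.
But the QC check is also said to end at 14:45 — a 20-minute conflict.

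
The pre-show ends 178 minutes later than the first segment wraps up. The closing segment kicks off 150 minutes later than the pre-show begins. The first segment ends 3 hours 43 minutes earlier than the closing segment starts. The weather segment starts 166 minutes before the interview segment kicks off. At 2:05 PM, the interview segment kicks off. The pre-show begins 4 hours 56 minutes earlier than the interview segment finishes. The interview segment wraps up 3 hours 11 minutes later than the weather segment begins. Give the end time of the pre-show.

11:19 AM

The weather segment starts at 2:05 PM − 166 min = 11:19 AM.
The interview segment ends at 11:19 AM + 191 min = 2:30 PM.
The pre-show starts at 2:30 PM − 296 min = 9:34 AM.
The closing segment starts at 9:34 AM + 150 min = 12:04 PM.
The first segment ends at 12:04 PM − 223 min = 8:21 AM.
The pre-show ends at 8:21 AM + 178 min = 11:19 AM.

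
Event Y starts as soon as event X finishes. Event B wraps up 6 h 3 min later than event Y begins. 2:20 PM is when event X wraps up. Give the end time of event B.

8:23 PM

Event Y starts at 2:20 PM.
Event B ends at 2:20 PM + 363 min = 8:23 PM.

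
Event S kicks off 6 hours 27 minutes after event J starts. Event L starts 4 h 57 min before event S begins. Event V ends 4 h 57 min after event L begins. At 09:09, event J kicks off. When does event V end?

Event S starts at 09:09 + 387 min = 15:36.
Event L starts at 15:36 − 297 min = 10:39.
Event V ends at 10:39 + 297 min = 15:36.

15:36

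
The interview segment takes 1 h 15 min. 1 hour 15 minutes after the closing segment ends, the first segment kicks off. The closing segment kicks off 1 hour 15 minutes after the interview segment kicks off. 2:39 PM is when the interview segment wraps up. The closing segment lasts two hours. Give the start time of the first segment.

5:54 PM

The interview segment starts at 2:39 PM − 75 min = 1:24 PM.
The closing segment starts at 1:24 PM + 75 min = 2:39 PM.
The closing segment ends at 2:39 PM + 120 min = 4:39 PM.
The first segment starts at 4:39 PM + 75 min = 5:54 PM.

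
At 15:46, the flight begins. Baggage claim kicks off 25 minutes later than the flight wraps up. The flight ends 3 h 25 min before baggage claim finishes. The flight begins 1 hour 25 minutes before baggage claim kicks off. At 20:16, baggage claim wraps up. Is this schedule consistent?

No

The flight ends at 20:16 − 205 min = 16:51.
Baggage claim starts at 16:51 + 25 min = 17:16.
The flight starts at 17:16 − 85 min = 15:51.
But the flight is also said to start at 15:46 — a 5-minute conflict.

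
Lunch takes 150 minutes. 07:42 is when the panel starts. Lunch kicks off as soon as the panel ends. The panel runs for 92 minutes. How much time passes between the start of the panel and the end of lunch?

4 hours 2 minutes

The panel ends at 07:42 + 92 min = 09:14.
So lunch starts at 09:14.
Lunch ends at 09:14 + 150 min = 11:44.
From 07:42 to 11:44 is 4 hours 2 minutes.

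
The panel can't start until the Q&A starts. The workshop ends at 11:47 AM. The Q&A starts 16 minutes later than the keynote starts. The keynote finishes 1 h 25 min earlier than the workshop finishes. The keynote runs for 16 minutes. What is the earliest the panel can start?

10:22 AM

The keynote ends at 11:47 AM − 85 min = 10:22 AM.
The keynote starts at 10:22 AM − 16 min = 10:06 AM.
The Q&A starts at 10:06 AM + 16 min = 10:22 AM.
The panel is bounded by the Q&A, so the earliest it can start is 10:22 AM.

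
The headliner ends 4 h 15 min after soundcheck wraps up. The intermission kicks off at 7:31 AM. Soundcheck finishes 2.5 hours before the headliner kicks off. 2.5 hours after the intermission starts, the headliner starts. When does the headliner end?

The headliner starts at 7:31 AM + 150 min = 10:01 AM.
Soundcheck ends at 10:01 AM − 150 min = 7:31 AM.
The headliner ends at 7:31 AM + 255 min = 11:46 AM.

11:46 AM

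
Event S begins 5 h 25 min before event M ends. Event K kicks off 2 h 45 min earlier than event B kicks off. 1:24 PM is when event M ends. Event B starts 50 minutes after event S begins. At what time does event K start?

Event S starts at 1:24 PM − 325 min = 7:59 AM.
Event B starts at 7:59 AM + 50 min = 8:49 AM.
Event K starts at 8:49 AM − 165 min = 6:04 AM.

6:04 AM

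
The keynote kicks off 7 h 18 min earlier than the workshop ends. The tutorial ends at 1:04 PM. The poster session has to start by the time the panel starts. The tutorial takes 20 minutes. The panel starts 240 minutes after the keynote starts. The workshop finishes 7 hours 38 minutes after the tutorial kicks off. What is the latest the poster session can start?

The tutorial starts at 1:04 PM − 20 min = 12:44 PM.
The workshop ends at 12:44 PM + 458 min = 8:22 PM.
The keynote starts at 8:22 PM − 438 min = 1:04 PM.
The panel starts at 1:04 PM + 240 min = 5:04 PM.
The poster session is bounded by the panel, so the latest it can start is 5:04 PM.

5:04 PM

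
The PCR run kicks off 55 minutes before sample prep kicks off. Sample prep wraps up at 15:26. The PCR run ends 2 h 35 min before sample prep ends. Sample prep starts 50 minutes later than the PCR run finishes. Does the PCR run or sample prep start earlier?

the PCR run

The PCR run ends at 15:26 − 155 min = 12:51.
Sample prep starts at 12:51 + 50 min = 13:41.
The PCR run starts at 13:41 − 55 min = 12:46.
The PCR run starts at 12:46 and sample prep starts at 13:41, so the PCR run is first.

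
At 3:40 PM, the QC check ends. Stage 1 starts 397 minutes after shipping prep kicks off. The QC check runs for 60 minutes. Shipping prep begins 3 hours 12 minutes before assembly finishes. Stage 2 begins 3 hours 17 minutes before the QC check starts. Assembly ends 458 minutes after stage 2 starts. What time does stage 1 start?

The QC check starts at 3:40 PM − 60 min = 2:40 PM.
Stage 2 starts at 2:40 PM − 197 min = 11:23 AM.
Assembly ends at 11:23 AM + 458 min = 7:01 PM.
Shipping prep starts at 7:01 PM − 192 min = 3:49 PM.
Stage 1 starts at 3:49 PM + 397 min = 10:26 PM.

10:26 PM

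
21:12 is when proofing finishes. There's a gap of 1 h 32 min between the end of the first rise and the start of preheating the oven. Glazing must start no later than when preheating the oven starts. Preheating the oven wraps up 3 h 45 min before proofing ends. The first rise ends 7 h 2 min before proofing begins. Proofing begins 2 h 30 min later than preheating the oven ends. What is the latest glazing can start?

Preheating the oven ends at 21:12 − 225 min = 17:27.
Proofing starts at 17:27 + 150 min = 19:57.
The first rise ends at 19:57 − 422 min = 12:55.
Preheating the oven starts at 12:55 + 92 min = 14:27.
Glazing is bounded by preheating the oven, so the latest it can start is 14:27.

14:27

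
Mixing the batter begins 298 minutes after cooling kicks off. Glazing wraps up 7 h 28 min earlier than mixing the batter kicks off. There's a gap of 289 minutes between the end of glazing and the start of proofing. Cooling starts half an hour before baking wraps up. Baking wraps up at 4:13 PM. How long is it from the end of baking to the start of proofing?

Cooling starts at 4:13 PM − 30 min = 3:43 PM.
Mixing the batter starts at 3:43 PM + 298 min = 8:41 PM.
Glazing ends at 8:41 PM − 448 min = 1:13 PM.
Proofing starts at 1:13 PM + 289 min = 6:02 PM.
From 4:13 PM to 6:02 PM is 1 hour 49 minutes.

1 hour 49 minutes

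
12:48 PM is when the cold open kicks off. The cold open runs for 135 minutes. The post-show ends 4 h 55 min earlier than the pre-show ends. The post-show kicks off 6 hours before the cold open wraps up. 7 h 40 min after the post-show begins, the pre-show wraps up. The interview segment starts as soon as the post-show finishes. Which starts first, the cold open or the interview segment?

the interview segment

The cold open ends at 12:48 PM + 135 min = 3:03 PM.
The post-show starts at 3:03 PM − 360 min = 9:03 AM.
The pre-show ends at 9:03 AM + 460 min = 4:43 PM.
The post-show ends at 4:43 PM − 295 min = 11:48 AM.
So the interview segment starts at 11:48 AM.
The cold open starts at 12:48 PM and the interview segment starts at 11:48 AM, so the interview segment is first.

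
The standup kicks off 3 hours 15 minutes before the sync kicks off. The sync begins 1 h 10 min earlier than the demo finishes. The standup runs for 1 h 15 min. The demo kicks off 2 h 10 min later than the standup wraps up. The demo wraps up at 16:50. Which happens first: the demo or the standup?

the standup

The sync starts at 16:50 − 70 min = 15:40.
The standup starts at 15:40 − 195 min = 12:25.
The standup ends at 12:25 + 75 min = 13:40.
The demo starts at 13:40 + 130 min = 15:50.
The demo starts at 15:50 and the standup starts at 12:25, so the standup is first.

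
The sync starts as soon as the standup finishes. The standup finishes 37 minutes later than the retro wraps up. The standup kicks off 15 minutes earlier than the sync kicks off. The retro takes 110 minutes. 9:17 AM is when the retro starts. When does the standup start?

The retro ends at 9:17 AM + 110 min = 11:07 AM.
The standup ends at 11:07 AM + 37 min = 11:44 AM.
So the sync starts at 11:44 AM.
The standup starts at 11:44 AM − 15 min = 11:29 AM.

11:29 AM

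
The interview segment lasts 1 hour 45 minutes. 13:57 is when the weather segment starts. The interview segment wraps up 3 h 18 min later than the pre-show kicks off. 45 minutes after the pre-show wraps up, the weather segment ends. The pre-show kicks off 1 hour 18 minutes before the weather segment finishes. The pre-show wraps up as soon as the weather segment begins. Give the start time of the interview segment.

14:57

The pre-show ends at 13:57.
The weather segment ends at 13:57 + 45 min = 14:42.
The pre-show starts at 14:42 − 78 min = 13:24.
The interview segment ends at 13:24 + 198 min = 16:42.
The interview segment starts at 16:42 − 105 min = 14:57.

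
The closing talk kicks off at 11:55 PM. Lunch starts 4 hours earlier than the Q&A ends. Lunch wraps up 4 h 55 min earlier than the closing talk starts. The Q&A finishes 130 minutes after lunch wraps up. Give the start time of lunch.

Lunch ends at 11:55 PM − 295 min = 7:00 PM.
The Q&A ends at 7:00 PM + 130 min = 9:10 PM.
Lunch starts at 9:10 PM − 240 min = 5:10 PM.

5:10 PM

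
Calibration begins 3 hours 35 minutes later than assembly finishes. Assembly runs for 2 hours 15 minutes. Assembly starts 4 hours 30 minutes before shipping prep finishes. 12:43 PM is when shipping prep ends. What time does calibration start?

2:03 PM

Assembly starts at 12:43 PM − 270 min = 8:13 AM.
Assembly ends at 8:13 AM + 135 min = 10:28 AM.
Calibration starts at 10:28 AM + 215 min = 2:03 PM.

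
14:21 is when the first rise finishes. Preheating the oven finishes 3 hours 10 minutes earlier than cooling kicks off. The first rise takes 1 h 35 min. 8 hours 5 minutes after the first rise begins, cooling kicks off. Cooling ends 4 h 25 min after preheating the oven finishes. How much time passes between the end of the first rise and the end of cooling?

The first rise starts at 14:21 − 95 min = 12:46.
Cooling starts at 12:46 + 485 min = 20:51.
Preheating the oven ends at 20:51 − 190 min = 17:41.
Cooling ends at 17:41 + 265 min = 22:06.
From 14:21 to 22:06 is 7 hours 45 minutes.

7 hours 45 minutes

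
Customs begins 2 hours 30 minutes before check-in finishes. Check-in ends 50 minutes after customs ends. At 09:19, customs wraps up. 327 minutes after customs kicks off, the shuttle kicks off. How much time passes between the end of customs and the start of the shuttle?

Check-in ends at 09:19 + 50 min = 10:09.
Customs starts at 10:09 − 150 min = 07:39.
The shuttle starts at 07:39 + 327 min = 13:06.
From 09:19 to 13:06 is 3 hours 47 minutes.

3 hours 47 minutes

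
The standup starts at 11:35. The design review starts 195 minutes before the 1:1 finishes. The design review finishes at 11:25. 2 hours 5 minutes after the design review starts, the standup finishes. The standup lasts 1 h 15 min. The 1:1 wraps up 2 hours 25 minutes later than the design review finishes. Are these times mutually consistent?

No

The 1:1 ends at 11:25 + 145 min = 13:50.
The design review starts at 13:50 − 195 min = 10:35.
The standup ends at 10:35 + 125 min = 12:40.
The standup starts at 12:40 − 75 min = 11:25.
But the standup is also said to start at 11:35 — a 10-minute conflict.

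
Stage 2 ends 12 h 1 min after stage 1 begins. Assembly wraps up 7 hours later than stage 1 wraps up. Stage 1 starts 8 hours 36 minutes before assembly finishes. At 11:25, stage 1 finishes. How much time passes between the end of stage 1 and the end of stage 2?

625 minutes

Assembly ends at 11:25 + 420 min = 18:25.
Stage 1 starts at 18:25 − 516 min = 09:49.
Stage 2 ends at 09:49 + 721 min = 21:50.
From 11:25 to 21:50 is 625 minutes.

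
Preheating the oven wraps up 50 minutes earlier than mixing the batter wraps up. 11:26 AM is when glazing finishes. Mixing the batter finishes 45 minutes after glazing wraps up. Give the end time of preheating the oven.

Mixing the batter ends at 11:26 AM + 45 min = 12:11 PM.
Preheating the oven ends at 12:11 PM − 50 min = 11:21 AM.

11:21 AM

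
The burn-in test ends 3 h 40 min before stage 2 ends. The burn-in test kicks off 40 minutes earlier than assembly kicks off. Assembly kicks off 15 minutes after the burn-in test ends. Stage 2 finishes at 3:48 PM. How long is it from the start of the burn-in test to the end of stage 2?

The burn-in test ends at 3:48 PM − 220 min = 12:08 PM.
Assembly starts at 12:08 PM + 15 min = 12:23 PM.
The burn-in test starts at 12:23 PM − 40 min = 11:43 AM.
From 11:43 AM to 3:48 PM is 4 h 5 min.

4 h 5 min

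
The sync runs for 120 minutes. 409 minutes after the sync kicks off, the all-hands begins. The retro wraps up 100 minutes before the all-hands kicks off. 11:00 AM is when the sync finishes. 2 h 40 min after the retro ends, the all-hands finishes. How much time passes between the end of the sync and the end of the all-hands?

The sync starts at 11:00 AM − 120 min = 9:00 AM.
The all-hands starts at 9:00 AM + 409 min = 3:49 PM.
The retro ends at 3:49 PM − 100 min = 2:09 PM.
The all-hands ends at 2:09 PM + 160 min = 4:49 PM.
From 11:00 AM to 4:49 PM is 5 h 49 min.

5 h 49 min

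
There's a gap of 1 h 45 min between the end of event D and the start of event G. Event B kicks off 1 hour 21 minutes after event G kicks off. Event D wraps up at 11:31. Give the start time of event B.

14:37

Event G starts at 11:31 + 105 min = 13:16.
Event B starts at 13:16 + 81 min = 14:37.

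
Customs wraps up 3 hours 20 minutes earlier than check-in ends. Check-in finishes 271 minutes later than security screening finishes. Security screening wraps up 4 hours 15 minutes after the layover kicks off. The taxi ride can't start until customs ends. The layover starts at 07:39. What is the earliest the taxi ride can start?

Security screening ends at 07:39 + 255 min = 11:54.
Check-in ends at 11:54 + 271 min = 16:25.
Customs ends at 16:25 − 200 min = 13:05.
The taxi ride is bounded by customs, so the earliest it can start is 13:05.

13:05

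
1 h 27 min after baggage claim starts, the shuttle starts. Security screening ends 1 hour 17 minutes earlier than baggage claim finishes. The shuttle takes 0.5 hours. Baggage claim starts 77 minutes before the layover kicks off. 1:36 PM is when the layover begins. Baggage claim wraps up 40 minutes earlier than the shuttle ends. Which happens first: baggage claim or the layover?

Baggage claim starts at 1:36 PM − 77 min = 12:19 PM.
Baggage claim starts at 12:19 PM and the layover starts at 1:36 PM, so baggage claim is first.

baggage claim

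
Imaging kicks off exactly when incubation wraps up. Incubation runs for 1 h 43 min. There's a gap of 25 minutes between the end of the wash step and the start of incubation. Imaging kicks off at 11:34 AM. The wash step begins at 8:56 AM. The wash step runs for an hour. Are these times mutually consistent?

The wash step ends at 8:56 AM + 60 min = 9:56 AM.
Incubation starts at 9:56 AM + 25 min = 10:21 AM.
Incubation ends at 10:21 AM + 103 min = 12:04 PM.
So imaging starts at 12:04 PM.
But imaging is also said to start at 11:34 AM — a 30-minute conflict.

No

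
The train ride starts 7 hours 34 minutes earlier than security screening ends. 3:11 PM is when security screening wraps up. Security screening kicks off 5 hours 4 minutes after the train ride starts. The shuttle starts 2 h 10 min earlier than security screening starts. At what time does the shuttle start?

10:31 AM

The train ride starts at 3:11 PM − 454 min = 7:37 AM.
Security screening starts at 7:37 AM + 304 min = 12:41 PM.
The shuttle starts at 12:41 PM − 130 min = 10:31 AM.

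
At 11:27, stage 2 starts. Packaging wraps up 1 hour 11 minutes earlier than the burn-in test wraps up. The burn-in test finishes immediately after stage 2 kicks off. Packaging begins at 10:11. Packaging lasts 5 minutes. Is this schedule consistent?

The burn-in test ends at 11:27.
Packaging ends at 11:27 − 71 min = 10:16.
Packaging starts at 10:16 − 5 min = 10:11.
That matches the stated 10:11, so the schedule is consistent.

Yes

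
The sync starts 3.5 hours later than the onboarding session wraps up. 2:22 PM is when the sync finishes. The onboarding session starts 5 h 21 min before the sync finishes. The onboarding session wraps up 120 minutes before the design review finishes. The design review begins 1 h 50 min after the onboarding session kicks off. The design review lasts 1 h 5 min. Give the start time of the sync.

The onboarding session starts at 2:22 PM − 321 min = 9:01 AM.
The design review starts at 9:01 AM + 110 min = 10:51 AM.
The design review ends at 10:51 AM + 65 min = 11:56 AM.
The onboarding session ends at 11:56 AM − 120 min = 9:56 AM.
The sync starts at 9:56 AM + 210 min = 1:26 PM.

1:26 PM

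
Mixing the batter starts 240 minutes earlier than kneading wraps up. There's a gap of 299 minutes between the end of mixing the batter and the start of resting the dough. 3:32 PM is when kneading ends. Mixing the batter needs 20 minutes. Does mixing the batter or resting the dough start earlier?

Mixing the batter starts at 3:32 PM − 240 min = 11:32 AM.
Mixing the batter ends at 11:32 AM + 20 min = 11:52 AM.
Resting the dough starts at 11:52 AM + 299 min = 4:51 PM.
Mixing the batter starts at 11:32 AM and resting the dough starts at 4:51 PM, so mixing the batter is first.

mixing the batter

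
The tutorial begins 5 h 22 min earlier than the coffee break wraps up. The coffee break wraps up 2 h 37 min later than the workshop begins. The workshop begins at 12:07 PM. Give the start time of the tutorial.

9:22 AM

The coffee break ends at 12:07 PM + 157 min = 2:44 PM.
The tutorial starts at 2:44 PM − 322 min = 9:22 AM.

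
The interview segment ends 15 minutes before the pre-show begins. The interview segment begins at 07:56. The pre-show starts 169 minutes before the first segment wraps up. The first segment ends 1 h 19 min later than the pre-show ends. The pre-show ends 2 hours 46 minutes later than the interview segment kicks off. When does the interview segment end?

The pre-show ends at 07:56 + 166 min = 10:42.
The first segment ends at 10:42 + 79 min = 12:01.
The pre-show starts at 12:01 − 169 min = 09:12.
The interview segment ends at 09:12 − 15 min = 08:57.

08:57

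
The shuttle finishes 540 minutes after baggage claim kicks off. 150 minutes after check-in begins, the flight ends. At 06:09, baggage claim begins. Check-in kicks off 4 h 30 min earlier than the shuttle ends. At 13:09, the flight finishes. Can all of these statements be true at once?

The shuttle ends at 06:09 + 540 min = 15:09.
Check-in starts at 15:09 − 270 min = 10:39.
The flight ends at 10:39 + 150 min = 13:09.
That matches the stated 13:09, so the schedule is consistent.

Yes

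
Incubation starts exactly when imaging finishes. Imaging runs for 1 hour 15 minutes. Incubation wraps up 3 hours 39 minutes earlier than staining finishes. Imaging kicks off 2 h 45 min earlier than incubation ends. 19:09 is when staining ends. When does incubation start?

Incubation ends at 19:09 − 219 min = 15:30.
Imaging starts at 15:30 − 165 min = 12:45.
Imaging ends at 12:45 + 75 min = 14:00.
So incubation starts at 14:00.

14:00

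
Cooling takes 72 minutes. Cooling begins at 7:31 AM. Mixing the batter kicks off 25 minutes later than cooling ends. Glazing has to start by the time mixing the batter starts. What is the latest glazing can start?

9:08 AM

Cooling ends at 7:31 AM + 72 min = 8:43 AM.
Mixing the batter starts at 8:43 AM + 25 min = 9:08 AM.
Glazing is bounded by mixing the batter, so the latest it can start is 9:08 AM.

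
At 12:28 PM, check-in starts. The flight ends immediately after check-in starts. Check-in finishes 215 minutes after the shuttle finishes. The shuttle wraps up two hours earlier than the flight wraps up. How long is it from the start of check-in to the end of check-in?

The flight ends at 12:28 PM.
The shuttle ends at 12:28 PM − 120 min = 10:28 AM.
Check-in ends at 10:28 AM + 215 min = 2:03 PM.
From 12:28 PM to 2:03 PM is 1 hour 35 minutes.

1 hour 35 minutes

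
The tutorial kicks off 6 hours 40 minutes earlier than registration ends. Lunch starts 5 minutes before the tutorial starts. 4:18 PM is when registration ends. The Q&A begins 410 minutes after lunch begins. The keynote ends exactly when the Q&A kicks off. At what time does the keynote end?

4:23 PM

The tutorial starts at 4:18 PM − 400 min = 9:38 AM.
Lunch starts at 9:38 AM − 5 min = 9:33 AM.
The Q&A starts at 9:33 AM + 410 min = 4:23 PM.
So the keynote ends at 4:23 PM.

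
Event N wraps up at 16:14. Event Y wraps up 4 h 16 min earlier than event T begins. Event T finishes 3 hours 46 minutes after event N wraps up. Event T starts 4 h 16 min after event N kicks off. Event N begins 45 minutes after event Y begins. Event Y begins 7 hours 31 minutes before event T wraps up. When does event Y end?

13:14

Event T ends at 16:14 + 226 min = 20:00.
Event Y starts at 20:00 − 451 min = 12:29.
Event N starts at 12:29 + 45 min = 13:14.
Event T starts at 13:14 + 256 min = 17:30.
Event Y ends at 17:30 − 256 min = 13:14.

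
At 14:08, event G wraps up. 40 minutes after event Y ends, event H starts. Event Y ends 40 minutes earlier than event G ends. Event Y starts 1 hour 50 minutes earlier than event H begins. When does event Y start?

Event Y ends at 14:08 − 40 min = 13:28.
Event H starts at 13:28 + 40 min = 14:08.
Event Y starts at 14:08 − 110 min = 12:18.

12:18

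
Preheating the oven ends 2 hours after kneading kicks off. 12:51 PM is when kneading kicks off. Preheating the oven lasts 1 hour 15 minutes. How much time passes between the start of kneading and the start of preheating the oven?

45 minutes

Preheating the oven ends at 12:51 PM + 120 min = 2:51 PM.
Preheating the oven starts at 2:51 PM − 75 min = 1:36 PM.
From 12:51 PM to 1:36 PM is 45 minutes.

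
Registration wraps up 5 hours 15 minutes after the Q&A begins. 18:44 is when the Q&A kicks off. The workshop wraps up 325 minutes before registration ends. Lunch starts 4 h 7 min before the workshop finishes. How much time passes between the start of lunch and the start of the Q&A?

Registration ends at 18:44 + 315 min = 23:59.
The workshop ends at 23:59 − 325 min = 18:34.
Lunch starts at 18:34 − 247 min = 14:27.
From 14:27 to 18:44 is 257 minutes.

257 minutes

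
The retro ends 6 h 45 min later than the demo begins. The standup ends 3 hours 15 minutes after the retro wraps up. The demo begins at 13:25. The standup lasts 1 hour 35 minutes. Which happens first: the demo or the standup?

The retro ends at 13:25 + 405 min = 20:10.
The standup ends at 20:10 + 195 min = 23:25.
The standup starts at 23:25 − 95 min = 21:50.
The demo starts at 13:25 and the standup starts at 21:50, so the demo is first.

the demo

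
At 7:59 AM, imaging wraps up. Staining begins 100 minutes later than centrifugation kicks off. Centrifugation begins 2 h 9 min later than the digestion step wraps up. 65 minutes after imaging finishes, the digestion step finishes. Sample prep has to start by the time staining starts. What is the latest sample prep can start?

12:53 PM

The digestion step ends at 7:59 AM + 65 min = 9:04 AM.
Centrifugation starts at 9:04 AM + 129 min = 11:13 AM.
Staining starts at 11:13 AM + 100 min = 12:53 PM.
Sample prep is bounded by staining, so the latest it can start is 12:53 PM.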